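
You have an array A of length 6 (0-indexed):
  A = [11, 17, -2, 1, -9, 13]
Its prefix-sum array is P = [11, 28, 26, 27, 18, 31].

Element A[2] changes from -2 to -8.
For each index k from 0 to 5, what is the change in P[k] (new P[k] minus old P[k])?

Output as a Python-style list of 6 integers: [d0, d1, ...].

Answer: [0, 0, -6, -6, -6, -6]

Derivation:
Element change: A[2] -2 -> -8, delta = -6
For k < 2: P[k] unchanged, delta_P[k] = 0
For k >= 2: P[k] shifts by exactly -6
Delta array: [0, 0, -6, -6, -6, -6]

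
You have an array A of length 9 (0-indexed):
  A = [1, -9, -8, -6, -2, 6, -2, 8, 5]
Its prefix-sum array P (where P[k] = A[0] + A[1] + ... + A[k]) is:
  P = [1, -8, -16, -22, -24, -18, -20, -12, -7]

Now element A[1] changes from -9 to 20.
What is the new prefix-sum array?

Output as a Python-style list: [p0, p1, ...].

Answer: [1, 21, 13, 7, 5, 11, 9, 17, 22]

Derivation:
Change: A[1] -9 -> 20, delta = 29
P[k] for k < 1: unchanged (A[1] not included)
P[k] for k >= 1: shift by delta = 29
  P[0] = 1 + 0 = 1
  P[1] = -8 + 29 = 21
  P[2] = -16 + 29 = 13
  P[3] = -22 + 29 = 7
  P[4] = -24 + 29 = 5
  P[5] = -18 + 29 = 11
  P[6] = -20 + 29 = 9
  P[7] = -12 + 29 = 17
  P[8] = -7 + 29 = 22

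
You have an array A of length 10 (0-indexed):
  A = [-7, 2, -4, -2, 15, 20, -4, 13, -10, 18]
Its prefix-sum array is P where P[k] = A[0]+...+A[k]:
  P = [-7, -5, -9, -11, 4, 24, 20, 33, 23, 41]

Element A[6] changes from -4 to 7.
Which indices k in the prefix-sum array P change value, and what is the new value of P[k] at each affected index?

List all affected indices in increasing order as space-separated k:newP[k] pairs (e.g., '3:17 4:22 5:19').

Answer: 6:31 7:44 8:34 9:52

Derivation:
P[k] = A[0] + ... + A[k]
P[k] includes A[6] iff k >= 6
Affected indices: 6, 7, ..., 9; delta = 11
  P[6]: 20 + 11 = 31
  P[7]: 33 + 11 = 44
  P[8]: 23 + 11 = 34
  P[9]: 41 + 11 = 52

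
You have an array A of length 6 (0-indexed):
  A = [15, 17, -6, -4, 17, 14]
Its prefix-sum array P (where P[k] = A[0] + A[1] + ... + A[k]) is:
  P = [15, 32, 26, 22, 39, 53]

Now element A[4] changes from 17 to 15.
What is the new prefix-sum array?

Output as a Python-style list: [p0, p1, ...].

Change: A[4] 17 -> 15, delta = -2
P[k] for k < 4: unchanged (A[4] not included)
P[k] for k >= 4: shift by delta = -2
  P[0] = 15 + 0 = 15
  P[1] = 32 + 0 = 32
  P[2] = 26 + 0 = 26
  P[3] = 22 + 0 = 22
  P[4] = 39 + -2 = 37
  P[5] = 53 + -2 = 51

Answer: [15, 32, 26, 22, 37, 51]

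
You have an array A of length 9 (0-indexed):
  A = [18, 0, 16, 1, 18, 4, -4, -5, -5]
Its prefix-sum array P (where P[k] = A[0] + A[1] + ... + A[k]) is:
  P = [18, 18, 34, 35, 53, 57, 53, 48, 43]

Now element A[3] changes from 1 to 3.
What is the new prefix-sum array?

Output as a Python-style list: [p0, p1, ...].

Change: A[3] 1 -> 3, delta = 2
P[k] for k < 3: unchanged (A[3] not included)
P[k] for k >= 3: shift by delta = 2
  P[0] = 18 + 0 = 18
  P[1] = 18 + 0 = 18
  P[2] = 34 + 0 = 34
  P[3] = 35 + 2 = 37
  P[4] = 53 + 2 = 55
  P[5] = 57 + 2 = 59
  P[6] = 53 + 2 = 55
  P[7] = 48 + 2 = 50
  P[8] = 43 + 2 = 45

Answer: [18, 18, 34, 37, 55, 59, 55, 50, 45]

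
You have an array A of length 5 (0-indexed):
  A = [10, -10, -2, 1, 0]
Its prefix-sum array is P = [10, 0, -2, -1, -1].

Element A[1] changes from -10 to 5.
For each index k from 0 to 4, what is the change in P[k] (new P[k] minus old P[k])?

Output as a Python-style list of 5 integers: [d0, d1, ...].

Element change: A[1] -10 -> 5, delta = 15
For k < 1: P[k] unchanged, delta_P[k] = 0
For k >= 1: P[k] shifts by exactly 15
Delta array: [0, 15, 15, 15, 15]

Answer: [0, 15, 15, 15, 15]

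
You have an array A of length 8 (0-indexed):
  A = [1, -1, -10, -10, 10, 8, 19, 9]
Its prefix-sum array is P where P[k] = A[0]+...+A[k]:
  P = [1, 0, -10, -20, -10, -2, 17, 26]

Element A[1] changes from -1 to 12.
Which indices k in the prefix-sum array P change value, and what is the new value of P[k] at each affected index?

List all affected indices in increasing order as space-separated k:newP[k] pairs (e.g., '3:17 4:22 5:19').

P[k] = A[0] + ... + A[k]
P[k] includes A[1] iff k >= 1
Affected indices: 1, 2, ..., 7; delta = 13
  P[1]: 0 + 13 = 13
  P[2]: -10 + 13 = 3
  P[3]: -20 + 13 = -7
  P[4]: -10 + 13 = 3
  P[5]: -2 + 13 = 11
  P[6]: 17 + 13 = 30
  P[7]: 26 + 13 = 39

Answer: 1:13 2:3 3:-7 4:3 5:11 6:30 7:39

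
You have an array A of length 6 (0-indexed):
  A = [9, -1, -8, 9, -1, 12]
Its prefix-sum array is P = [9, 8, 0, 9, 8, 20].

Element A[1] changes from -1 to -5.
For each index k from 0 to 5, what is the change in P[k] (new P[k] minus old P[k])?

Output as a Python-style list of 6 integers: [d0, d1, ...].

Answer: [0, -4, -4, -4, -4, -4]

Derivation:
Element change: A[1] -1 -> -5, delta = -4
For k < 1: P[k] unchanged, delta_P[k] = 0
For k >= 1: P[k] shifts by exactly -4
Delta array: [0, -4, -4, -4, -4, -4]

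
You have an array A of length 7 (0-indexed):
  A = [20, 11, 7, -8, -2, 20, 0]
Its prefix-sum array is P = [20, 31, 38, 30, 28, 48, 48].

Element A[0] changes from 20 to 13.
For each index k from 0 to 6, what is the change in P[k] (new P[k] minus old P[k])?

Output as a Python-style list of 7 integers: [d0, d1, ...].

Element change: A[0] 20 -> 13, delta = -7
For k < 0: P[k] unchanged, delta_P[k] = 0
For k >= 0: P[k] shifts by exactly -7
Delta array: [-7, -7, -7, -7, -7, -7, -7]

Answer: [-7, -7, -7, -7, -7, -7, -7]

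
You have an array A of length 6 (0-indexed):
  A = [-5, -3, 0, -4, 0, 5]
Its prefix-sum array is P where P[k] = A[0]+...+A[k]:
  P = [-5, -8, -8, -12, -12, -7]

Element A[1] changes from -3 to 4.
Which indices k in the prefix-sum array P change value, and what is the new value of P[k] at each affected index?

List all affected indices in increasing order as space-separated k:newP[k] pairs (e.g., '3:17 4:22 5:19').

P[k] = A[0] + ... + A[k]
P[k] includes A[1] iff k >= 1
Affected indices: 1, 2, ..., 5; delta = 7
  P[1]: -8 + 7 = -1
  P[2]: -8 + 7 = -1
  P[3]: -12 + 7 = -5
  P[4]: -12 + 7 = -5
  P[5]: -7 + 7 = 0

Answer: 1:-1 2:-1 3:-5 4:-5 5:0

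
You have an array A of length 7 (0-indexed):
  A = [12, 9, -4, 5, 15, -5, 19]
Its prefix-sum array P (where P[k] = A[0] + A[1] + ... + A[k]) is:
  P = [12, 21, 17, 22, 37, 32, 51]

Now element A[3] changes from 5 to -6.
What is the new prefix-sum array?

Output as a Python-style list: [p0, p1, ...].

Answer: [12, 21, 17, 11, 26, 21, 40]

Derivation:
Change: A[3] 5 -> -6, delta = -11
P[k] for k < 3: unchanged (A[3] not included)
P[k] for k >= 3: shift by delta = -11
  P[0] = 12 + 0 = 12
  P[1] = 21 + 0 = 21
  P[2] = 17 + 0 = 17
  P[3] = 22 + -11 = 11
  P[4] = 37 + -11 = 26
  P[5] = 32 + -11 = 21
  P[6] = 51 + -11 = 40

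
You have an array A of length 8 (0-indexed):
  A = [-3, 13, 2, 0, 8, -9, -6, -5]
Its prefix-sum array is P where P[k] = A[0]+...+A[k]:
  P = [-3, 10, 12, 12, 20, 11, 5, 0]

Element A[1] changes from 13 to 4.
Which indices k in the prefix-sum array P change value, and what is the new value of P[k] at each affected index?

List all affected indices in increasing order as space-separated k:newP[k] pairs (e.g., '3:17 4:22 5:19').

Answer: 1:1 2:3 3:3 4:11 5:2 6:-4 7:-9

Derivation:
P[k] = A[0] + ... + A[k]
P[k] includes A[1] iff k >= 1
Affected indices: 1, 2, ..., 7; delta = -9
  P[1]: 10 + -9 = 1
  P[2]: 12 + -9 = 3
  P[3]: 12 + -9 = 3
  P[4]: 20 + -9 = 11
  P[5]: 11 + -9 = 2
  P[6]: 5 + -9 = -4
  P[7]: 0 + -9 = -9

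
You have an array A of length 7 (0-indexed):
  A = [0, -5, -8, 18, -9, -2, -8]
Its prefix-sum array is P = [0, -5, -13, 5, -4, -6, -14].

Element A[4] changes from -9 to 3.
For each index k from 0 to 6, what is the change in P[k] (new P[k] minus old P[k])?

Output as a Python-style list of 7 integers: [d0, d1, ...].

Element change: A[4] -9 -> 3, delta = 12
For k < 4: P[k] unchanged, delta_P[k] = 0
For k >= 4: P[k] shifts by exactly 12
Delta array: [0, 0, 0, 0, 12, 12, 12]

Answer: [0, 0, 0, 0, 12, 12, 12]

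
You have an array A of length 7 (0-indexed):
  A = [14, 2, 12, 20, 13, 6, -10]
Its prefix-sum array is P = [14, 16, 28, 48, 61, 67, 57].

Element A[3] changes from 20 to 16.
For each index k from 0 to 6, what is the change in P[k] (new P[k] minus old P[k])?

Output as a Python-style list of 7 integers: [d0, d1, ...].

Answer: [0, 0, 0, -4, -4, -4, -4]

Derivation:
Element change: A[3] 20 -> 16, delta = -4
For k < 3: P[k] unchanged, delta_P[k] = 0
For k >= 3: P[k] shifts by exactly -4
Delta array: [0, 0, 0, -4, -4, -4, -4]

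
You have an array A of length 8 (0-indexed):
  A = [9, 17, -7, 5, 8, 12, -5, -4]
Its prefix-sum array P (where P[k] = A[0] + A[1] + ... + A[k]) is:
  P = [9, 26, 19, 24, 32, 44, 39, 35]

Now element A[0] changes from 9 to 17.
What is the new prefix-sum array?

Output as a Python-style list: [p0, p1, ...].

Change: A[0] 9 -> 17, delta = 8
P[k] for k < 0: unchanged (A[0] not included)
P[k] for k >= 0: shift by delta = 8
  P[0] = 9 + 8 = 17
  P[1] = 26 + 8 = 34
  P[2] = 19 + 8 = 27
  P[3] = 24 + 8 = 32
  P[4] = 32 + 8 = 40
  P[5] = 44 + 8 = 52
  P[6] = 39 + 8 = 47
  P[7] = 35 + 8 = 43

Answer: [17, 34, 27, 32, 40, 52, 47, 43]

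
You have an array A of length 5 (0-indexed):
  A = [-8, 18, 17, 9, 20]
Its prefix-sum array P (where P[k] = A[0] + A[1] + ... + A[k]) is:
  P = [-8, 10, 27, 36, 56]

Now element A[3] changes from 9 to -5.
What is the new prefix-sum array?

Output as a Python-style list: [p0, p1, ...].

Answer: [-8, 10, 27, 22, 42]

Derivation:
Change: A[3] 9 -> -5, delta = -14
P[k] for k < 3: unchanged (A[3] not included)
P[k] for k >= 3: shift by delta = -14
  P[0] = -8 + 0 = -8
  P[1] = 10 + 0 = 10
  P[2] = 27 + 0 = 27
  P[3] = 36 + -14 = 22
  P[4] = 56 + -14 = 42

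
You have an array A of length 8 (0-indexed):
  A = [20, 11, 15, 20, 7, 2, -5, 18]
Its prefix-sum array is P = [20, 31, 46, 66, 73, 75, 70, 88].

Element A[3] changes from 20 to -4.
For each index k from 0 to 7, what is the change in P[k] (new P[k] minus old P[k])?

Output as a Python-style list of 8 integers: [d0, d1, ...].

Element change: A[3] 20 -> -4, delta = -24
For k < 3: P[k] unchanged, delta_P[k] = 0
For k >= 3: P[k] shifts by exactly -24
Delta array: [0, 0, 0, -24, -24, -24, -24, -24]

Answer: [0, 0, 0, -24, -24, -24, -24, -24]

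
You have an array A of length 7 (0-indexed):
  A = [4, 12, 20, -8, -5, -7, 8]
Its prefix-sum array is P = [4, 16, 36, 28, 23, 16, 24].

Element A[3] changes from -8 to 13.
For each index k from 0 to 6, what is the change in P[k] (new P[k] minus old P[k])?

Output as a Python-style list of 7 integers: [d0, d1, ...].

Element change: A[3] -8 -> 13, delta = 21
For k < 3: P[k] unchanged, delta_P[k] = 0
For k >= 3: P[k] shifts by exactly 21
Delta array: [0, 0, 0, 21, 21, 21, 21]

Answer: [0, 0, 0, 21, 21, 21, 21]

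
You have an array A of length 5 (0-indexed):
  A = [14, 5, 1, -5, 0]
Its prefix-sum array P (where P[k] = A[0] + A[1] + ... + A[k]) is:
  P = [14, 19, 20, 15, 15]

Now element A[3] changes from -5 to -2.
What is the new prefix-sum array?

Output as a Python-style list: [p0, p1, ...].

Answer: [14, 19, 20, 18, 18]

Derivation:
Change: A[3] -5 -> -2, delta = 3
P[k] for k < 3: unchanged (A[3] not included)
P[k] for k >= 3: shift by delta = 3
  P[0] = 14 + 0 = 14
  P[1] = 19 + 0 = 19
  P[2] = 20 + 0 = 20
  P[3] = 15 + 3 = 18
  P[4] = 15 + 3 = 18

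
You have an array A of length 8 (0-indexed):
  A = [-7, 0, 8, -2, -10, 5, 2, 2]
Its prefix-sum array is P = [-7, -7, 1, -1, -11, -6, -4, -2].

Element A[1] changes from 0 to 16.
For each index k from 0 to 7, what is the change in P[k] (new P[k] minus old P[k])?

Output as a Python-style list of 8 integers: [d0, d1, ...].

Element change: A[1] 0 -> 16, delta = 16
For k < 1: P[k] unchanged, delta_P[k] = 0
For k >= 1: P[k] shifts by exactly 16
Delta array: [0, 16, 16, 16, 16, 16, 16, 16]

Answer: [0, 16, 16, 16, 16, 16, 16, 16]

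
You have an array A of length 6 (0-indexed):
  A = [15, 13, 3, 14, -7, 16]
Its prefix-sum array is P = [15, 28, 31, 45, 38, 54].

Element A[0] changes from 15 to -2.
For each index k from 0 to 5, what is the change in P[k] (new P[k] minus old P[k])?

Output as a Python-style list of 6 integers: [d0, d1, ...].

Answer: [-17, -17, -17, -17, -17, -17]

Derivation:
Element change: A[0] 15 -> -2, delta = -17
For k < 0: P[k] unchanged, delta_P[k] = 0
For k >= 0: P[k] shifts by exactly -17
Delta array: [-17, -17, -17, -17, -17, -17]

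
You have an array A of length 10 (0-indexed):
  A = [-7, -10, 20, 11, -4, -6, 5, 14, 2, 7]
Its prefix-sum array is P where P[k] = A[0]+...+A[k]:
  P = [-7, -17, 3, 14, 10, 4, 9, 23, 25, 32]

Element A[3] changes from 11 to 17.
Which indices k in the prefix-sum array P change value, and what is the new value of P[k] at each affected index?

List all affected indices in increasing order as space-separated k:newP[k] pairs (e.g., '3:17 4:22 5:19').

P[k] = A[0] + ... + A[k]
P[k] includes A[3] iff k >= 3
Affected indices: 3, 4, ..., 9; delta = 6
  P[3]: 14 + 6 = 20
  P[4]: 10 + 6 = 16
  P[5]: 4 + 6 = 10
  P[6]: 9 + 6 = 15
  P[7]: 23 + 6 = 29
  P[8]: 25 + 6 = 31
  P[9]: 32 + 6 = 38

Answer: 3:20 4:16 5:10 6:15 7:29 8:31 9:38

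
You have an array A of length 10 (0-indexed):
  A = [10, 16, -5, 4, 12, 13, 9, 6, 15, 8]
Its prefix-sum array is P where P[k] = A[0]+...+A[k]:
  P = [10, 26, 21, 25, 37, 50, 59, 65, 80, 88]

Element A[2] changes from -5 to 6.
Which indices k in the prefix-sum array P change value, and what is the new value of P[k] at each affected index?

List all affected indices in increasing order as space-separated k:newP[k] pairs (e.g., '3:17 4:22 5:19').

Answer: 2:32 3:36 4:48 5:61 6:70 7:76 8:91 9:99

Derivation:
P[k] = A[0] + ... + A[k]
P[k] includes A[2] iff k >= 2
Affected indices: 2, 3, ..., 9; delta = 11
  P[2]: 21 + 11 = 32
  P[3]: 25 + 11 = 36
  P[4]: 37 + 11 = 48
  P[5]: 50 + 11 = 61
  P[6]: 59 + 11 = 70
  P[7]: 65 + 11 = 76
  P[8]: 80 + 11 = 91
  P[9]: 88 + 11 = 99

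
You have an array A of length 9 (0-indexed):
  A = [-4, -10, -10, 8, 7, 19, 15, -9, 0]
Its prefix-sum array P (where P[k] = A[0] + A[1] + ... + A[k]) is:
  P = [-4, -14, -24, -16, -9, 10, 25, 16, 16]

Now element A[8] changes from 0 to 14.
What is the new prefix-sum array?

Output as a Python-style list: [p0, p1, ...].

Change: A[8] 0 -> 14, delta = 14
P[k] for k < 8: unchanged (A[8] not included)
P[k] for k >= 8: shift by delta = 14
  P[0] = -4 + 0 = -4
  P[1] = -14 + 0 = -14
  P[2] = -24 + 0 = -24
  P[3] = -16 + 0 = -16
  P[4] = -9 + 0 = -9
  P[5] = 10 + 0 = 10
  P[6] = 25 + 0 = 25
  P[7] = 16 + 0 = 16
  P[8] = 16 + 14 = 30

Answer: [-4, -14, -24, -16, -9, 10, 25, 16, 30]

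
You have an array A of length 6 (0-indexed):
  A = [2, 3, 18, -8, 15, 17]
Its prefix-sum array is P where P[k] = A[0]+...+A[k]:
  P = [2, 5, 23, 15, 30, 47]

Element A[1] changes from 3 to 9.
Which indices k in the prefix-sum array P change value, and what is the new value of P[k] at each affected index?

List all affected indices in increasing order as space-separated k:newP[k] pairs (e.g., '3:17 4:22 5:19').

Answer: 1:11 2:29 3:21 4:36 5:53

Derivation:
P[k] = A[0] + ... + A[k]
P[k] includes A[1] iff k >= 1
Affected indices: 1, 2, ..., 5; delta = 6
  P[1]: 5 + 6 = 11
  P[2]: 23 + 6 = 29
  P[3]: 15 + 6 = 21
  P[4]: 30 + 6 = 36
  P[5]: 47 + 6 = 53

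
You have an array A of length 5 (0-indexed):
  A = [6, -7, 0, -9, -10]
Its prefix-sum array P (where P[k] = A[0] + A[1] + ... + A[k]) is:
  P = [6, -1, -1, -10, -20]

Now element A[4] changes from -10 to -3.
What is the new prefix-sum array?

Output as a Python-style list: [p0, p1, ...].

Answer: [6, -1, -1, -10, -13]

Derivation:
Change: A[4] -10 -> -3, delta = 7
P[k] for k < 4: unchanged (A[4] not included)
P[k] for k >= 4: shift by delta = 7
  P[0] = 6 + 0 = 6
  P[1] = -1 + 0 = -1
  P[2] = -1 + 0 = -1
  P[3] = -10 + 0 = -10
  P[4] = -20 + 7 = -13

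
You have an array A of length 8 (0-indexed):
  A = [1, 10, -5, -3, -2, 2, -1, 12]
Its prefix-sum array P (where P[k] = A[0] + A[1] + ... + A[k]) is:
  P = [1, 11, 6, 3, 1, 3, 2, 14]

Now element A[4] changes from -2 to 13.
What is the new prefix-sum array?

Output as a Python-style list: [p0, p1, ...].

Change: A[4] -2 -> 13, delta = 15
P[k] for k < 4: unchanged (A[4] not included)
P[k] for k >= 4: shift by delta = 15
  P[0] = 1 + 0 = 1
  P[1] = 11 + 0 = 11
  P[2] = 6 + 0 = 6
  P[3] = 3 + 0 = 3
  P[4] = 1 + 15 = 16
  P[5] = 3 + 15 = 18
  P[6] = 2 + 15 = 17
  P[7] = 14 + 15 = 29

Answer: [1, 11, 6, 3, 16, 18, 17, 29]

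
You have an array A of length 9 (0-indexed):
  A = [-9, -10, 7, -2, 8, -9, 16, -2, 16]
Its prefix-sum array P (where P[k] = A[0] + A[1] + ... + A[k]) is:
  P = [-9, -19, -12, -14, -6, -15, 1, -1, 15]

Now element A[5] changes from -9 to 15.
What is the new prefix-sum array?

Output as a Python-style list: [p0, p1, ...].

Answer: [-9, -19, -12, -14, -6, 9, 25, 23, 39]

Derivation:
Change: A[5] -9 -> 15, delta = 24
P[k] for k < 5: unchanged (A[5] not included)
P[k] for k >= 5: shift by delta = 24
  P[0] = -9 + 0 = -9
  P[1] = -19 + 0 = -19
  P[2] = -12 + 0 = -12
  P[3] = -14 + 0 = -14
  P[4] = -6 + 0 = -6
  P[5] = -15 + 24 = 9
  P[6] = 1 + 24 = 25
  P[7] = -1 + 24 = 23
  P[8] = 15 + 24 = 39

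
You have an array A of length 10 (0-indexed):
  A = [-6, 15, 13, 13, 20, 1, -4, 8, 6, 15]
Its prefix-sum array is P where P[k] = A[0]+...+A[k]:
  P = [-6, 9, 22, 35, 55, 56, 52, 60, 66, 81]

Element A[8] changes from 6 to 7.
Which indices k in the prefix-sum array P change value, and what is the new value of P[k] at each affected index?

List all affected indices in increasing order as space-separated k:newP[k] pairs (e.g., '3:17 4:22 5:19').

Answer: 8:67 9:82

Derivation:
P[k] = A[0] + ... + A[k]
P[k] includes A[8] iff k >= 8
Affected indices: 8, 9, ..., 9; delta = 1
  P[8]: 66 + 1 = 67
  P[9]: 81 + 1 = 82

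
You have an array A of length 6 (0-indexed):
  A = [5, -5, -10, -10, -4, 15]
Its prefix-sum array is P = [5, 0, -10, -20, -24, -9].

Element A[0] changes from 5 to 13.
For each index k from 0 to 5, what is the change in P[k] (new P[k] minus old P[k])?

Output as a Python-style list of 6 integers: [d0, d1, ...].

Element change: A[0] 5 -> 13, delta = 8
For k < 0: P[k] unchanged, delta_P[k] = 0
For k >= 0: P[k] shifts by exactly 8
Delta array: [8, 8, 8, 8, 8, 8]

Answer: [8, 8, 8, 8, 8, 8]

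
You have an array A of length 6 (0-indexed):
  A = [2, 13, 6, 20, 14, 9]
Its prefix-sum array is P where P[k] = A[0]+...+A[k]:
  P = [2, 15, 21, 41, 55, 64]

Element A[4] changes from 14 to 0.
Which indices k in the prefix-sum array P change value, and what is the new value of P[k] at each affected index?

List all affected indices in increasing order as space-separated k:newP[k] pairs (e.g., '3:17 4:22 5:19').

Answer: 4:41 5:50

Derivation:
P[k] = A[0] + ... + A[k]
P[k] includes A[4] iff k >= 4
Affected indices: 4, 5, ..., 5; delta = -14
  P[4]: 55 + -14 = 41
  P[5]: 64 + -14 = 50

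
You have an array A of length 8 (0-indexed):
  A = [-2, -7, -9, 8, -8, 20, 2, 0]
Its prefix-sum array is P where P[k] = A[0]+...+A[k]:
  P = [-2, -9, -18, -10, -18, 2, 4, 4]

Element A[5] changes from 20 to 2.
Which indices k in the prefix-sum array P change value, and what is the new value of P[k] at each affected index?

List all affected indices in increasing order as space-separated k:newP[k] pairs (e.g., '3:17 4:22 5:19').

Answer: 5:-16 6:-14 7:-14

Derivation:
P[k] = A[0] + ... + A[k]
P[k] includes A[5] iff k >= 5
Affected indices: 5, 6, ..., 7; delta = -18
  P[5]: 2 + -18 = -16
  P[6]: 4 + -18 = -14
  P[7]: 4 + -18 = -14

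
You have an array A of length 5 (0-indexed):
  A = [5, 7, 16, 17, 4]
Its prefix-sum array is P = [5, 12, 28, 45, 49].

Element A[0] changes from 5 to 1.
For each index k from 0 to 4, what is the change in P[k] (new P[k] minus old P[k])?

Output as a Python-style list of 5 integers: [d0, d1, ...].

Element change: A[0] 5 -> 1, delta = -4
For k < 0: P[k] unchanged, delta_P[k] = 0
For k >= 0: P[k] shifts by exactly -4
Delta array: [-4, -4, -4, -4, -4]

Answer: [-4, -4, -4, -4, -4]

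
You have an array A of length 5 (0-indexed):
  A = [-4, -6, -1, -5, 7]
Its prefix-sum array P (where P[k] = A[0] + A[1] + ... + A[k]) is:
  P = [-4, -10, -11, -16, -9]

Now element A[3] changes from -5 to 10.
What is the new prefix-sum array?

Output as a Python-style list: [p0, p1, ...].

Answer: [-4, -10, -11, -1, 6]

Derivation:
Change: A[3] -5 -> 10, delta = 15
P[k] for k < 3: unchanged (A[3] not included)
P[k] for k >= 3: shift by delta = 15
  P[0] = -4 + 0 = -4
  P[1] = -10 + 0 = -10
  P[2] = -11 + 0 = -11
  P[3] = -16 + 15 = -1
  P[4] = -9 + 15 = 6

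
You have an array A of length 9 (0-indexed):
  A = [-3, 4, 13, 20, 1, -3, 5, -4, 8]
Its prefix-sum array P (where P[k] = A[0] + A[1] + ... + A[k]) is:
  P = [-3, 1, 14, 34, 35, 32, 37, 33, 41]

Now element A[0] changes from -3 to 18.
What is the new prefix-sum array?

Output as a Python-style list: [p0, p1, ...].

Answer: [18, 22, 35, 55, 56, 53, 58, 54, 62]

Derivation:
Change: A[0] -3 -> 18, delta = 21
P[k] for k < 0: unchanged (A[0] not included)
P[k] for k >= 0: shift by delta = 21
  P[0] = -3 + 21 = 18
  P[1] = 1 + 21 = 22
  P[2] = 14 + 21 = 35
  P[3] = 34 + 21 = 55
  P[4] = 35 + 21 = 56
  P[5] = 32 + 21 = 53
  P[6] = 37 + 21 = 58
  P[7] = 33 + 21 = 54
  P[8] = 41 + 21 = 62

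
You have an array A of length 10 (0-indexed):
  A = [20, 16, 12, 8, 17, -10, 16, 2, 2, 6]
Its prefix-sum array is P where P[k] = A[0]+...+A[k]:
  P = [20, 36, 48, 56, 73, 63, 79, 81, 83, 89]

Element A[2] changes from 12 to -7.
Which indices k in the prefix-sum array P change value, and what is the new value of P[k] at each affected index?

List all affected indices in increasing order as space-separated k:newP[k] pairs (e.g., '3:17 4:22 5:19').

Answer: 2:29 3:37 4:54 5:44 6:60 7:62 8:64 9:70

Derivation:
P[k] = A[0] + ... + A[k]
P[k] includes A[2] iff k >= 2
Affected indices: 2, 3, ..., 9; delta = -19
  P[2]: 48 + -19 = 29
  P[3]: 56 + -19 = 37
  P[4]: 73 + -19 = 54
  P[5]: 63 + -19 = 44
  P[6]: 79 + -19 = 60
  P[7]: 81 + -19 = 62
  P[8]: 83 + -19 = 64
  P[9]: 89 + -19 = 70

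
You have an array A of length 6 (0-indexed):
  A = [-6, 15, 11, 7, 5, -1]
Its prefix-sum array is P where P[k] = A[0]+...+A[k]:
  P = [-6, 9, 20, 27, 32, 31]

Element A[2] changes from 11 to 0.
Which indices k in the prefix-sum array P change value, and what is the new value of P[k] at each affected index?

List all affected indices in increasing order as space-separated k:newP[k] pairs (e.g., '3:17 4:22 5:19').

P[k] = A[0] + ... + A[k]
P[k] includes A[2] iff k >= 2
Affected indices: 2, 3, ..., 5; delta = -11
  P[2]: 20 + -11 = 9
  P[3]: 27 + -11 = 16
  P[4]: 32 + -11 = 21
  P[5]: 31 + -11 = 20

Answer: 2:9 3:16 4:21 5:20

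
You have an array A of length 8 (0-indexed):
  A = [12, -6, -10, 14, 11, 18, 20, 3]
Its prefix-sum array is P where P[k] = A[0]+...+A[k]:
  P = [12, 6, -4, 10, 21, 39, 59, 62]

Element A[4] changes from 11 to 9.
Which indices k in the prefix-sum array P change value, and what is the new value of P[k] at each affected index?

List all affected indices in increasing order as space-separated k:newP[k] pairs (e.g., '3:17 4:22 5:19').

P[k] = A[0] + ... + A[k]
P[k] includes A[4] iff k >= 4
Affected indices: 4, 5, ..., 7; delta = -2
  P[4]: 21 + -2 = 19
  P[5]: 39 + -2 = 37
  P[6]: 59 + -2 = 57
  P[7]: 62 + -2 = 60

Answer: 4:19 5:37 6:57 7:60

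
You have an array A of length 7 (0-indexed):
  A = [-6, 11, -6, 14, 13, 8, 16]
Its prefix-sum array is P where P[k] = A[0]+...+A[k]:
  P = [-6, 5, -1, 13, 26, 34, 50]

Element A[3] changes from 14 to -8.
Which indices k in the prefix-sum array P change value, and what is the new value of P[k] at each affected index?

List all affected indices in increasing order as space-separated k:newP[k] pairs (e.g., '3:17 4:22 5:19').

P[k] = A[0] + ... + A[k]
P[k] includes A[3] iff k >= 3
Affected indices: 3, 4, ..., 6; delta = -22
  P[3]: 13 + -22 = -9
  P[4]: 26 + -22 = 4
  P[5]: 34 + -22 = 12
  P[6]: 50 + -22 = 28

Answer: 3:-9 4:4 5:12 6:28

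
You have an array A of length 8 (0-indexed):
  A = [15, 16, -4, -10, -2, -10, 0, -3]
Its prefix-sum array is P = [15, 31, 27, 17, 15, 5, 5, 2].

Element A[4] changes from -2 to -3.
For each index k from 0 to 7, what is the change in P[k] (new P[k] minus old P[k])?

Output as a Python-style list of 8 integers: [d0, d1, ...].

Answer: [0, 0, 0, 0, -1, -1, -1, -1]

Derivation:
Element change: A[4] -2 -> -3, delta = -1
For k < 4: P[k] unchanged, delta_P[k] = 0
For k >= 4: P[k] shifts by exactly -1
Delta array: [0, 0, 0, 0, -1, -1, -1, -1]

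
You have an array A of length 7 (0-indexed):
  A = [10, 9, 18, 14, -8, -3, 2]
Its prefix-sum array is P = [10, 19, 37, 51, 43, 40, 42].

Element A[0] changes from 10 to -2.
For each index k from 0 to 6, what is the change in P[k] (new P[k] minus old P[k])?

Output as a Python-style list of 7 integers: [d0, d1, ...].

Element change: A[0] 10 -> -2, delta = -12
For k < 0: P[k] unchanged, delta_P[k] = 0
For k >= 0: P[k] shifts by exactly -12
Delta array: [-12, -12, -12, -12, -12, -12, -12]

Answer: [-12, -12, -12, -12, -12, -12, -12]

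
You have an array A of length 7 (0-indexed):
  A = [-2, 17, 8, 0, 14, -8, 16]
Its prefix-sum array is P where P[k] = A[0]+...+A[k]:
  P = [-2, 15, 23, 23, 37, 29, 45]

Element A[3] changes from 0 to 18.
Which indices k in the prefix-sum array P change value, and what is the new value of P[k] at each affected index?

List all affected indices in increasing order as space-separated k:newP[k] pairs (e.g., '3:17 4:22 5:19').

P[k] = A[0] + ... + A[k]
P[k] includes A[3] iff k >= 3
Affected indices: 3, 4, ..., 6; delta = 18
  P[3]: 23 + 18 = 41
  P[4]: 37 + 18 = 55
  P[5]: 29 + 18 = 47
  P[6]: 45 + 18 = 63

Answer: 3:41 4:55 5:47 6:63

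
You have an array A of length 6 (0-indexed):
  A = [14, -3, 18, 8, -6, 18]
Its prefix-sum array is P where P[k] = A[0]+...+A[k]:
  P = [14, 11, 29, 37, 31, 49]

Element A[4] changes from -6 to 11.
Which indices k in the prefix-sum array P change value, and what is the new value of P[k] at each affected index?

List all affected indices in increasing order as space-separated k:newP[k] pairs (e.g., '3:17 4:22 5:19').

P[k] = A[0] + ... + A[k]
P[k] includes A[4] iff k >= 4
Affected indices: 4, 5, ..., 5; delta = 17
  P[4]: 31 + 17 = 48
  P[5]: 49 + 17 = 66

Answer: 4:48 5:66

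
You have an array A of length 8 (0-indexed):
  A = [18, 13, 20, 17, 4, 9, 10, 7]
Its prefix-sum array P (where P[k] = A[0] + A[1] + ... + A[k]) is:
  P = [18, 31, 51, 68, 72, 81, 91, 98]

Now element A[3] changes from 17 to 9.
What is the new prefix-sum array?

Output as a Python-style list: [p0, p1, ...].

Answer: [18, 31, 51, 60, 64, 73, 83, 90]

Derivation:
Change: A[3] 17 -> 9, delta = -8
P[k] for k < 3: unchanged (A[3] not included)
P[k] for k >= 3: shift by delta = -8
  P[0] = 18 + 0 = 18
  P[1] = 31 + 0 = 31
  P[2] = 51 + 0 = 51
  P[3] = 68 + -8 = 60
  P[4] = 72 + -8 = 64
  P[5] = 81 + -8 = 73
  P[6] = 91 + -8 = 83
  P[7] = 98 + -8 = 90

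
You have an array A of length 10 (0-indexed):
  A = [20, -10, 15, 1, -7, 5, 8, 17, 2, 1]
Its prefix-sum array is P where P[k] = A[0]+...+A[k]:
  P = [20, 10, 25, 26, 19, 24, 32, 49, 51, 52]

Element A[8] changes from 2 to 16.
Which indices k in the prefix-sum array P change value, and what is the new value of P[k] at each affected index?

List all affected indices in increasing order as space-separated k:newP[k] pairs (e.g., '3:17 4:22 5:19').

P[k] = A[0] + ... + A[k]
P[k] includes A[8] iff k >= 8
Affected indices: 8, 9, ..., 9; delta = 14
  P[8]: 51 + 14 = 65
  P[9]: 52 + 14 = 66

Answer: 8:65 9:66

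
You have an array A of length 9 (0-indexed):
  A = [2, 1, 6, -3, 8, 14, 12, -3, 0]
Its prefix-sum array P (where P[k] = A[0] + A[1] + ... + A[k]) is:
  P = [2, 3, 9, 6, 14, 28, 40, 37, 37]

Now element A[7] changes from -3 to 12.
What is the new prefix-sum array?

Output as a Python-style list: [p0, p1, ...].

Change: A[7] -3 -> 12, delta = 15
P[k] for k < 7: unchanged (A[7] not included)
P[k] for k >= 7: shift by delta = 15
  P[0] = 2 + 0 = 2
  P[1] = 3 + 0 = 3
  P[2] = 9 + 0 = 9
  P[3] = 6 + 0 = 6
  P[4] = 14 + 0 = 14
  P[5] = 28 + 0 = 28
  P[6] = 40 + 0 = 40
  P[7] = 37 + 15 = 52
  P[8] = 37 + 15 = 52

Answer: [2, 3, 9, 6, 14, 28, 40, 52, 52]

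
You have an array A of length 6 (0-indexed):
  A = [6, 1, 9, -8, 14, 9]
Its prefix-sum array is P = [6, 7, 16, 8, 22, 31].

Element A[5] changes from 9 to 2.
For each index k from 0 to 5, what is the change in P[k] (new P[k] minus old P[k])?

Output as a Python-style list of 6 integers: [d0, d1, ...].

Element change: A[5] 9 -> 2, delta = -7
For k < 5: P[k] unchanged, delta_P[k] = 0
For k >= 5: P[k] shifts by exactly -7
Delta array: [0, 0, 0, 0, 0, -7]

Answer: [0, 0, 0, 0, 0, -7]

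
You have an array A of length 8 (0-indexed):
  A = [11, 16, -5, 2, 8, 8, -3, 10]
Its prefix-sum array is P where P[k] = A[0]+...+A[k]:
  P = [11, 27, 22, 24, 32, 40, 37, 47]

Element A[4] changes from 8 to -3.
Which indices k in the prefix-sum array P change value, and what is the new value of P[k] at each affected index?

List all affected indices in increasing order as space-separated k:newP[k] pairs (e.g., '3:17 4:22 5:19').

Answer: 4:21 5:29 6:26 7:36

Derivation:
P[k] = A[0] + ... + A[k]
P[k] includes A[4] iff k >= 4
Affected indices: 4, 5, ..., 7; delta = -11
  P[4]: 32 + -11 = 21
  P[5]: 40 + -11 = 29
  P[6]: 37 + -11 = 26
  P[7]: 47 + -11 = 36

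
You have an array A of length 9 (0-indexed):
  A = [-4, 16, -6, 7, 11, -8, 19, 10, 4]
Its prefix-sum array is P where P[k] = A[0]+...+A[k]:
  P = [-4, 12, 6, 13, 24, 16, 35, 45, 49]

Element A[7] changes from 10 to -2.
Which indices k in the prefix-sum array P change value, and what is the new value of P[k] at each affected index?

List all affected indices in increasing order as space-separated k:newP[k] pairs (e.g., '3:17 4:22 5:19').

Answer: 7:33 8:37

Derivation:
P[k] = A[0] + ... + A[k]
P[k] includes A[7] iff k >= 7
Affected indices: 7, 8, ..., 8; delta = -12
  P[7]: 45 + -12 = 33
  P[8]: 49 + -12 = 37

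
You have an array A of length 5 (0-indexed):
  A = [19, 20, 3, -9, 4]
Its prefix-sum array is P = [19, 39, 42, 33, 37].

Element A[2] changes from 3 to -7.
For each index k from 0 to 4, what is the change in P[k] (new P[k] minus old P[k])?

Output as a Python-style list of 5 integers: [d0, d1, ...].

Answer: [0, 0, -10, -10, -10]

Derivation:
Element change: A[2] 3 -> -7, delta = -10
For k < 2: P[k] unchanged, delta_P[k] = 0
For k >= 2: P[k] shifts by exactly -10
Delta array: [0, 0, -10, -10, -10]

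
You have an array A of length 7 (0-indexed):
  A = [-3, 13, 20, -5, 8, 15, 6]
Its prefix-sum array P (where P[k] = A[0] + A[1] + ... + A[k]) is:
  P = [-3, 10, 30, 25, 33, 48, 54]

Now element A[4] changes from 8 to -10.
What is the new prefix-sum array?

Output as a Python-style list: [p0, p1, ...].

Change: A[4] 8 -> -10, delta = -18
P[k] for k < 4: unchanged (A[4] not included)
P[k] for k >= 4: shift by delta = -18
  P[0] = -3 + 0 = -3
  P[1] = 10 + 0 = 10
  P[2] = 30 + 0 = 30
  P[3] = 25 + 0 = 25
  P[4] = 33 + -18 = 15
  P[5] = 48 + -18 = 30
  P[6] = 54 + -18 = 36

Answer: [-3, 10, 30, 25, 15, 30, 36]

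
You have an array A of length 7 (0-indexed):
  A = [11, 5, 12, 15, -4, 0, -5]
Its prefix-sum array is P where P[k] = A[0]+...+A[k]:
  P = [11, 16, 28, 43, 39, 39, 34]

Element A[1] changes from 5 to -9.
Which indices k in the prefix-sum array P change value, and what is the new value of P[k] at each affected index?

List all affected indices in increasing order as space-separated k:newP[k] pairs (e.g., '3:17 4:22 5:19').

P[k] = A[0] + ... + A[k]
P[k] includes A[1] iff k >= 1
Affected indices: 1, 2, ..., 6; delta = -14
  P[1]: 16 + -14 = 2
  P[2]: 28 + -14 = 14
  P[3]: 43 + -14 = 29
  P[4]: 39 + -14 = 25
  P[5]: 39 + -14 = 25
  P[6]: 34 + -14 = 20

Answer: 1:2 2:14 3:29 4:25 5:25 6:20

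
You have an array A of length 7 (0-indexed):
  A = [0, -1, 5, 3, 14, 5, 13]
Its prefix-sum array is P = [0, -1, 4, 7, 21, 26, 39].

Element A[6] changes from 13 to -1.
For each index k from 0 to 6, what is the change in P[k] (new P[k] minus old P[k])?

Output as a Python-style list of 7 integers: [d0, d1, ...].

Answer: [0, 0, 0, 0, 0, 0, -14]

Derivation:
Element change: A[6] 13 -> -1, delta = -14
For k < 6: P[k] unchanged, delta_P[k] = 0
For k >= 6: P[k] shifts by exactly -14
Delta array: [0, 0, 0, 0, 0, 0, -14]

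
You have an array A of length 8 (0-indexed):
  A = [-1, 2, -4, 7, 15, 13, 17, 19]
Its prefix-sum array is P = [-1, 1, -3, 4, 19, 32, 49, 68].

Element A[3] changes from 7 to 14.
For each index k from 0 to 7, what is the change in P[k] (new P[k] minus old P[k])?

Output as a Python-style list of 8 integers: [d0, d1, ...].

Answer: [0, 0, 0, 7, 7, 7, 7, 7]

Derivation:
Element change: A[3] 7 -> 14, delta = 7
For k < 3: P[k] unchanged, delta_P[k] = 0
For k >= 3: P[k] shifts by exactly 7
Delta array: [0, 0, 0, 7, 7, 7, 7, 7]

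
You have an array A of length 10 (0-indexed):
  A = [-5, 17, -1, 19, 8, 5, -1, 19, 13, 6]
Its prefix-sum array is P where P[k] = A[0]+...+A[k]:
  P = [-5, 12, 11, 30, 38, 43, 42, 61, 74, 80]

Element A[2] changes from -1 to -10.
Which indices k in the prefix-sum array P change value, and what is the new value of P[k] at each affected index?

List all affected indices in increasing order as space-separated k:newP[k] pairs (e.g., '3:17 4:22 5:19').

P[k] = A[0] + ... + A[k]
P[k] includes A[2] iff k >= 2
Affected indices: 2, 3, ..., 9; delta = -9
  P[2]: 11 + -9 = 2
  P[3]: 30 + -9 = 21
  P[4]: 38 + -9 = 29
  P[5]: 43 + -9 = 34
  P[6]: 42 + -9 = 33
  P[7]: 61 + -9 = 52
  P[8]: 74 + -9 = 65
  P[9]: 80 + -9 = 71

Answer: 2:2 3:21 4:29 5:34 6:33 7:52 8:65 9:71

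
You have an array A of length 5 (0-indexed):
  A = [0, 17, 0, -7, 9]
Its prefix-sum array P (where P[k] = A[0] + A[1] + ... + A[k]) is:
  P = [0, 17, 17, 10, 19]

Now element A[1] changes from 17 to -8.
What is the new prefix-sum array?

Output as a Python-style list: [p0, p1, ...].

Change: A[1] 17 -> -8, delta = -25
P[k] for k < 1: unchanged (A[1] not included)
P[k] for k >= 1: shift by delta = -25
  P[0] = 0 + 0 = 0
  P[1] = 17 + -25 = -8
  P[2] = 17 + -25 = -8
  P[3] = 10 + -25 = -15
  P[4] = 19 + -25 = -6

Answer: [0, -8, -8, -15, -6]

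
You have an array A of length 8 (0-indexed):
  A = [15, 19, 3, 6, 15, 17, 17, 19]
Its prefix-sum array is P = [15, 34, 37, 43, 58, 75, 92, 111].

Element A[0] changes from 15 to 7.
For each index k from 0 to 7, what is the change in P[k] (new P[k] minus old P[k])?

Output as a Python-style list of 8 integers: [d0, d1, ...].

Answer: [-8, -8, -8, -8, -8, -8, -8, -8]

Derivation:
Element change: A[0] 15 -> 7, delta = -8
For k < 0: P[k] unchanged, delta_P[k] = 0
For k >= 0: P[k] shifts by exactly -8
Delta array: [-8, -8, -8, -8, -8, -8, -8, -8]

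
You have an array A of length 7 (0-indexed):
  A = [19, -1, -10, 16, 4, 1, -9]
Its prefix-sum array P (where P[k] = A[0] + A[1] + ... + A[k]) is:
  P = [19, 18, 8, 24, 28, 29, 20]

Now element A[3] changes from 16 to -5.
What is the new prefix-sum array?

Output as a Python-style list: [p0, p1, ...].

Change: A[3] 16 -> -5, delta = -21
P[k] for k < 3: unchanged (A[3] not included)
P[k] for k >= 3: shift by delta = -21
  P[0] = 19 + 0 = 19
  P[1] = 18 + 0 = 18
  P[2] = 8 + 0 = 8
  P[3] = 24 + -21 = 3
  P[4] = 28 + -21 = 7
  P[5] = 29 + -21 = 8
  P[6] = 20 + -21 = -1

Answer: [19, 18, 8, 3, 7, 8, -1]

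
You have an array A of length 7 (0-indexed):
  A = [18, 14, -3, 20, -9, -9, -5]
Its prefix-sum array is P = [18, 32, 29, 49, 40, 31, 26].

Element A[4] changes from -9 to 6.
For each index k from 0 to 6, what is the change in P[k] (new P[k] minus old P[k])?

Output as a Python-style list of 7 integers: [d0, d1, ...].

Element change: A[4] -9 -> 6, delta = 15
For k < 4: P[k] unchanged, delta_P[k] = 0
For k >= 4: P[k] shifts by exactly 15
Delta array: [0, 0, 0, 0, 15, 15, 15]

Answer: [0, 0, 0, 0, 15, 15, 15]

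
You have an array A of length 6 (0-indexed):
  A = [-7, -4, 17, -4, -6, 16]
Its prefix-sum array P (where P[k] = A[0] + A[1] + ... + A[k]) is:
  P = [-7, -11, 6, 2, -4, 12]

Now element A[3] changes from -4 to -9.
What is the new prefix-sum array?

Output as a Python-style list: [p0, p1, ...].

Answer: [-7, -11, 6, -3, -9, 7]

Derivation:
Change: A[3] -4 -> -9, delta = -5
P[k] for k < 3: unchanged (A[3] not included)
P[k] for k >= 3: shift by delta = -5
  P[0] = -7 + 0 = -7
  P[1] = -11 + 0 = -11
  P[2] = 6 + 0 = 6
  P[3] = 2 + -5 = -3
  P[4] = -4 + -5 = -9
  P[5] = 12 + -5 = 7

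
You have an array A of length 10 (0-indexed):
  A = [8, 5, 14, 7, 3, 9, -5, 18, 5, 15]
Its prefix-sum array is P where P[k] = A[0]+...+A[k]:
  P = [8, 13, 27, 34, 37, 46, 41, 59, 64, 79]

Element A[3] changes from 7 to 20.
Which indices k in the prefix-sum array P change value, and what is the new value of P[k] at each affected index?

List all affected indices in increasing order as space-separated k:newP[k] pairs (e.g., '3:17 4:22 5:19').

P[k] = A[0] + ... + A[k]
P[k] includes A[3] iff k >= 3
Affected indices: 3, 4, ..., 9; delta = 13
  P[3]: 34 + 13 = 47
  P[4]: 37 + 13 = 50
  P[5]: 46 + 13 = 59
  P[6]: 41 + 13 = 54
  P[7]: 59 + 13 = 72
  P[8]: 64 + 13 = 77
  P[9]: 79 + 13 = 92

Answer: 3:47 4:50 5:59 6:54 7:72 8:77 9:92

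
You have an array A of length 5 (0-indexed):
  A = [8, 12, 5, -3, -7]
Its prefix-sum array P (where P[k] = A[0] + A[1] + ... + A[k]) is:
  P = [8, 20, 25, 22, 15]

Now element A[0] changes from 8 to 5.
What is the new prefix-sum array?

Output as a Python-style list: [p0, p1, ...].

Answer: [5, 17, 22, 19, 12]

Derivation:
Change: A[0] 8 -> 5, delta = -3
P[k] for k < 0: unchanged (A[0] not included)
P[k] for k >= 0: shift by delta = -3
  P[0] = 8 + -3 = 5
  P[1] = 20 + -3 = 17
  P[2] = 25 + -3 = 22
  P[3] = 22 + -3 = 19
  P[4] = 15 + -3 = 12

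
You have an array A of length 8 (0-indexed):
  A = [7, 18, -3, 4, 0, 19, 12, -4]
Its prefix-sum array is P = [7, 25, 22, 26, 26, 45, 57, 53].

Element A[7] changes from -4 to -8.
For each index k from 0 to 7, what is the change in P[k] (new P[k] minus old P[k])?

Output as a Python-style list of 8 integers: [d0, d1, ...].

Answer: [0, 0, 0, 0, 0, 0, 0, -4]

Derivation:
Element change: A[7] -4 -> -8, delta = -4
For k < 7: P[k] unchanged, delta_P[k] = 0
For k >= 7: P[k] shifts by exactly -4
Delta array: [0, 0, 0, 0, 0, 0, 0, -4]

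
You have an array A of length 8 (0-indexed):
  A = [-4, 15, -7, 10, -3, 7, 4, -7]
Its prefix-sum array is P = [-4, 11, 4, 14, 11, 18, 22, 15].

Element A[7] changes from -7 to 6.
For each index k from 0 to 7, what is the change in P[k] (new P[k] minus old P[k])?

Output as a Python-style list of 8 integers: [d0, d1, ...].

Element change: A[7] -7 -> 6, delta = 13
For k < 7: P[k] unchanged, delta_P[k] = 0
For k >= 7: P[k] shifts by exactly 13
Delta array: [0, 0, 0, 0, 0, 0, 0, 13]

Answer: [0, 0, 0, 0, 0, 0, 0, 13]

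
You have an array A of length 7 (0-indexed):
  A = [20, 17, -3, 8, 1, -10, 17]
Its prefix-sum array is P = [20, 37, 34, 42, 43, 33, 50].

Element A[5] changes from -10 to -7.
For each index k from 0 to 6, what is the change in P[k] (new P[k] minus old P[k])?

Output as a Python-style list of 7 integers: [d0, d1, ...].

Element change: A[5] -10 -> -7, delta = 3
For k < 5: P[k] unchanged, delta_P[k] = 0
For k >= 5: P[k] shifts by exactly 3
Delta array: [0, 0, 0, 0, 0, 3, 3]

Answer: [0, 0, 0, 0, 0, 3, 3]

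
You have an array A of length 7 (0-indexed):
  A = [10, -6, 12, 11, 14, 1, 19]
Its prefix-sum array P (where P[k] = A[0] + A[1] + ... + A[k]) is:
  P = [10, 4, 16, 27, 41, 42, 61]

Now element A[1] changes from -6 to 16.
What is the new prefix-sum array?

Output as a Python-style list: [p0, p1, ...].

Change: A[1] -6 -> 16, delta = 22
P[k] for k < 1: unchanged (A[1] not included)
P[k] for k >= 1: shift by delta = 22
  P[0] = 10 + 0 = 10
  P[1] = 4 + 22 = 26
  P[2] = 16 + 22 = 38
  P[3] = 27 + 22 = 49
  P[4] = 41 + 22 = 63
  P[5] = 42 + 22 = 64
  P[6] = 61 + 22 = 83

Answer: [10, 26, 38, 49, 63, 64, 83]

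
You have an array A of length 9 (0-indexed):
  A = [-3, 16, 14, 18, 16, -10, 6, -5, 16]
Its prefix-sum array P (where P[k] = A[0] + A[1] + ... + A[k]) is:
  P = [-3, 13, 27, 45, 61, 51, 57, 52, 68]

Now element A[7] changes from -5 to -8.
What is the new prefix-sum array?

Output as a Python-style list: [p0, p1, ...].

Answer: [-3, 13, 27, 45, 61, 51, 57, 49, 65]

Derivation:
Change: A[7] -5 -> -8, delta = -3
P[k] for k < 7: unchanged (A[7] not included)
P[k] for k >= 7: shift by delta = -3
  P[0] = -3 + 0 = -3
  P[1] = 13 + 0 = 13
  P[2] = 27 + 0 = 27
  P[3] = 45 + 0 = 45
  P[4] = 61 + 0 = 61
  P[5] = 51 + 0 = 51
  P[6] = 57 + 0 = 57
  P[7] = 52 + -3 = 49
  P[8] = 68 + -3 = 65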